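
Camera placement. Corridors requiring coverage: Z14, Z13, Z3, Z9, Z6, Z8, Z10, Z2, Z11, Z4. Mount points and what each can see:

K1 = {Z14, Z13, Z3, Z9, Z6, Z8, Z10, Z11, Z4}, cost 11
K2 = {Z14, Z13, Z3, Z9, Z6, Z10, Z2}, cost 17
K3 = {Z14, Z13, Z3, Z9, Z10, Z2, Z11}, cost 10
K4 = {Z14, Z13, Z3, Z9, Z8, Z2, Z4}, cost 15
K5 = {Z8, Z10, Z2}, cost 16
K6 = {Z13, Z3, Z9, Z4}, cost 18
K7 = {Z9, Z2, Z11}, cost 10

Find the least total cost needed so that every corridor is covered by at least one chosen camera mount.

21

K1, K3 cover every corridor at cost 11 + 10 = 21.
Any cover uses at least 2 camera mounts; among all covering selections none totals below 21.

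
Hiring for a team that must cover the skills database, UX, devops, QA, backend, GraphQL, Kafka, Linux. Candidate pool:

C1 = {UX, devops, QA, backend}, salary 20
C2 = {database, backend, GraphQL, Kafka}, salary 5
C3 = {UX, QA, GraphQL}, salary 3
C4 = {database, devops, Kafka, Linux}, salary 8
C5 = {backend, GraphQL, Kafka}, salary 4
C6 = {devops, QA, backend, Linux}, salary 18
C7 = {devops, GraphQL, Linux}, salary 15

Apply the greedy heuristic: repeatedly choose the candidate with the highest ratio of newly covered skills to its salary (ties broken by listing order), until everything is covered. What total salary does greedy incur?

Pick 1: C3 adds 3 new (UX, QA, GraphQL) at salary 3 (ratio 3/3).
Pick 2: C2 adds 3 new (database, backend, Kafka) at salary 5 (ratio 3/5).
Pick 3: C4 adds 2 new (devops, Linux) at salary 8 (ratio 2/8).
Greedy total salary: 3 + 5 + 8 = 16. (The true optimum is 15, so greedy overshoots here.)

16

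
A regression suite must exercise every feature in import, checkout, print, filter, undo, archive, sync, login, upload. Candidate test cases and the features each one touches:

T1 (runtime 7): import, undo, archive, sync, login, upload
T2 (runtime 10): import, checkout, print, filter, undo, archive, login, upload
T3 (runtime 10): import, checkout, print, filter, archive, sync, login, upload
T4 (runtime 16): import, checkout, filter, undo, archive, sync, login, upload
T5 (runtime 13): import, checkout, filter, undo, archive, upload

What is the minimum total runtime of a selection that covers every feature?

17

T1, T2 cover every feature at runtime 7 + 10 = 17.
Any cover uses at least 2 test cases; among all covering selections none totals below 17.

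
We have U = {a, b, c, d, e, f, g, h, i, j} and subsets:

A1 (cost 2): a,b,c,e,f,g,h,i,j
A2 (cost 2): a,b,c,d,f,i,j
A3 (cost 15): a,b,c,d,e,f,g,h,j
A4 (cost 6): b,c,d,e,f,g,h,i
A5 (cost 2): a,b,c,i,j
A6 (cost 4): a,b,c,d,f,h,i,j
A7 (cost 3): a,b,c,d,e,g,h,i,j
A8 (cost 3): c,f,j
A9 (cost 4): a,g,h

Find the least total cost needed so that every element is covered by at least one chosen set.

4

A1, A2 cover every element at cost 2 + 2 = 4.
Any cover uses at least 2 sets; among all covering selections none totals below 4.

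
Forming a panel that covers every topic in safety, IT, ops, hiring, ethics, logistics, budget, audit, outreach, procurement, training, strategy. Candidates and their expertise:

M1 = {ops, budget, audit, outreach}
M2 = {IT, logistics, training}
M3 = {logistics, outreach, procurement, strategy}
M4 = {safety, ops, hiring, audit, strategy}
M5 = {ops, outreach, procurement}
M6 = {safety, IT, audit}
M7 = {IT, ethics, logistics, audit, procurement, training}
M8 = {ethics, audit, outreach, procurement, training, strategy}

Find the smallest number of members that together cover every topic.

M1, M4, M7 together cover {safety, IT, ops, hiring, ethics, logistics, budget, audit, outreach, procurement, training, strategy} — every topic.
No 2 of the 8 members cover everything (all 28 pairs fall short), so 3 is minimum.

3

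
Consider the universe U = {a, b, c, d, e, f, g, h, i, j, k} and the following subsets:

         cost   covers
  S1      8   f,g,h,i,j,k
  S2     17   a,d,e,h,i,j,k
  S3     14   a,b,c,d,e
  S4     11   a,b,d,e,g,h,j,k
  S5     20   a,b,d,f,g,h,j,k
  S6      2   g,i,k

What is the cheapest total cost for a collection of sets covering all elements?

22

S1, S3 cover every element at cost 8 + 14 = 22.
Any cover uses at least 2 sets; among all covering selections none totals below 22.
Greedy by coverage-per-cost would pick S6, S4, S1, S3 for 35 — worse than the optimum 22.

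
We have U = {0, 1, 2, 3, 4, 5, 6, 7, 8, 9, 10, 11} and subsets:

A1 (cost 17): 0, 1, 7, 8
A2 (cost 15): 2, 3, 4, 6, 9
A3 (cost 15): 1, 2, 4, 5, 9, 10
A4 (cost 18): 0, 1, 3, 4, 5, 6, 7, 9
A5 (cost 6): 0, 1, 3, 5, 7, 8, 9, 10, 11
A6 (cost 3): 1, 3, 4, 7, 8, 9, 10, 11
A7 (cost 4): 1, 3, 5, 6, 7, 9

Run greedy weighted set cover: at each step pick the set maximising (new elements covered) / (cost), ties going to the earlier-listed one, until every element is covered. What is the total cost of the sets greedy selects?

Pick 1: A6 adds 8 new (1, 3, 4, 7, 8, 9, 10, 11) at cost 3 (ratio 8/3).
Pick 2: A7 adds 2 new (5, 6) at cost 4 (ratio 2/4).
Pick 3: A5 adds 1 new (0) at cost 6 (ratio 1/6).
Pick 4: A2 adds 1 new (2) at cost 15 (ratio 1/15).
Greedy total cost: 3 + 4 + 6 + 15 = 28. (The true optimum is 21, so greedy overshoots here.)

28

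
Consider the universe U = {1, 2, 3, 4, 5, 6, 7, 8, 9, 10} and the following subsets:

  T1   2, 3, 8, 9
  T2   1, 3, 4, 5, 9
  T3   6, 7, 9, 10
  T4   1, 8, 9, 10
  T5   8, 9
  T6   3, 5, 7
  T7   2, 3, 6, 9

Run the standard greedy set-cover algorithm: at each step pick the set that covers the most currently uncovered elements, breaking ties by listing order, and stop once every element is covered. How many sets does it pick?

Pick 1: T2 covers 5 new elements (1, 3, 4, 5, 9).
Pick 2: T3 covers 3 new elements (6, 7, 10).
Pick 3: T1 covers 2 new elements (2, 8).
Greedy uses 3 sets.

3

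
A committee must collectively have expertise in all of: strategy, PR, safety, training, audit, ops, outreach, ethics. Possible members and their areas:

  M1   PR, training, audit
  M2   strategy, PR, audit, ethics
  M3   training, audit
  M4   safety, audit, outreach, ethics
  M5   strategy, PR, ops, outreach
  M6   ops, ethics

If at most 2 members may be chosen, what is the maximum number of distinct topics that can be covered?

7

Choosing M4, M5 covers {strategy, PR, safety, audit, ops, outreach, ethics} — 7 topics.
No choice of 2 members does better; here training is left uncovered.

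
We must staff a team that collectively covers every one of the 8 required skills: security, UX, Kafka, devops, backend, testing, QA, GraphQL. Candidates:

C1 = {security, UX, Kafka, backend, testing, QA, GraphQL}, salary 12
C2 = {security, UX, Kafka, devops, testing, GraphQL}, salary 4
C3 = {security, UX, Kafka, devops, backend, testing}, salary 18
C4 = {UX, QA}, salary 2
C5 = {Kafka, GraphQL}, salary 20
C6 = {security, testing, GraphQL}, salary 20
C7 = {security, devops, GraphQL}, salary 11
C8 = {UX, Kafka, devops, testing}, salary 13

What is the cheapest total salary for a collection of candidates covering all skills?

16

C1, C2 cover every skill at salary 12 + 4 = 16.
Any cover uses at least 2 candidates; among all covering selections none totals below 16.
Greedy by coverage-per-salary would pick C2, C4, C1 for 18 — worse than the optimum 16.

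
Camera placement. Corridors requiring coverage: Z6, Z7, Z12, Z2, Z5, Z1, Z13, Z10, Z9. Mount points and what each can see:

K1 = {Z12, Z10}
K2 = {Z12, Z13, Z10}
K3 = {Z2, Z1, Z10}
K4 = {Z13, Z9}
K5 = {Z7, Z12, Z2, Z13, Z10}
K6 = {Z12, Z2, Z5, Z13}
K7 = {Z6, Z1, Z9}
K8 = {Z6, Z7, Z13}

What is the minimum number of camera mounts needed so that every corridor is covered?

3

K5, K6, K7 together cover {Z6, Z7, Z12, Z2, Z5, Z1, Z13, Z10, Z9} — every corridor.
No 2 of the 8 camera mounts cover everything (all 28 pairs fall short), so 3 is minimum.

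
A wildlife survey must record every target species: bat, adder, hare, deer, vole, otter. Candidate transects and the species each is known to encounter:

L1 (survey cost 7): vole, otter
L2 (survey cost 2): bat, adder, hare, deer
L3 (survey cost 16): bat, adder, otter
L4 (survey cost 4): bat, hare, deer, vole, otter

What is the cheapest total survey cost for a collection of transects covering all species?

L2, L4 cover every species at survey cost 2 + 4 = 6.
Any cover uses at least 2 transects; among all covering selections none totals below 6.

6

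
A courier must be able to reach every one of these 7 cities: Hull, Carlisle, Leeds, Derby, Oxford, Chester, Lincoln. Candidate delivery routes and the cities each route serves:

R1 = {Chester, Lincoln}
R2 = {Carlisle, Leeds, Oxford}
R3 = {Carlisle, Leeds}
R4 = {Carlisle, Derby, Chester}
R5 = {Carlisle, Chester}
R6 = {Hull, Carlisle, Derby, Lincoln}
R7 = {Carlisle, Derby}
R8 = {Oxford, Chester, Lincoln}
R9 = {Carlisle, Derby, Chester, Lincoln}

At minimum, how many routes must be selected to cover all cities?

R1, R2, R6 together cover {Hull, Carlisle, Leeds, Derby, Oxford, Chester, Lincoln} — every city.
No 2 of the 9 routes cover everything (all 36 pairs fall short), so 3 is minimum.

3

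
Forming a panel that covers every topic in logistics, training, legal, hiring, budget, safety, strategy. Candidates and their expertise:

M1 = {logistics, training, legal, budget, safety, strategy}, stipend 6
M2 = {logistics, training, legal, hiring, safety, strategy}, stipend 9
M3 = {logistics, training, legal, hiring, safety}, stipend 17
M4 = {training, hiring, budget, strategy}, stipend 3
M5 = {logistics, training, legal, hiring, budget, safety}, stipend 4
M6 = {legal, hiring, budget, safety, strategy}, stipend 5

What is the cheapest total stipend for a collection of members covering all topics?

7

M4, M5 cover every topic at stipend 3 + 4 = 7.
Any cover uses at least 2 members; among all covering selections none totals below 7.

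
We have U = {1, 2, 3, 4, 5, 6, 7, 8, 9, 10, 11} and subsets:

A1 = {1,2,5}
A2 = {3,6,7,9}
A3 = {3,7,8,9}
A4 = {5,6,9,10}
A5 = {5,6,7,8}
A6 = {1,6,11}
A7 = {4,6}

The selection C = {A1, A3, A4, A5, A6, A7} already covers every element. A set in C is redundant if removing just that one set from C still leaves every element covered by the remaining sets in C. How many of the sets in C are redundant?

1

Drop A1: 2 uncovered — not redundant.
Drop A3: 3 uncovered — not redundant.
Drop A4: 10 uncovered — not redundant.
Drop A5: the rest still cover every element — redundant.
Drop A6: 11 uncovered — not redundant.
Drop A7: 4 uncovered — not redundant.
1 redundant: A5.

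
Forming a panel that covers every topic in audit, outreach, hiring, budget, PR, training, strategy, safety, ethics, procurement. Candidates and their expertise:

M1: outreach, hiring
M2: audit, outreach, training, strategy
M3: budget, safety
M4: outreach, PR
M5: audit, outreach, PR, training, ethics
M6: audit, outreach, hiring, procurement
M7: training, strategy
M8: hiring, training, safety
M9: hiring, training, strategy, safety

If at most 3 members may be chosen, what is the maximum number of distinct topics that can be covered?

9

Choosing M3, M5, M6 covers {audit, outreach, hiring, budget, PR, training, safety, ethics, procurement} — 9 topics.
No choice of 3 members does better; here strategy is left uncovered.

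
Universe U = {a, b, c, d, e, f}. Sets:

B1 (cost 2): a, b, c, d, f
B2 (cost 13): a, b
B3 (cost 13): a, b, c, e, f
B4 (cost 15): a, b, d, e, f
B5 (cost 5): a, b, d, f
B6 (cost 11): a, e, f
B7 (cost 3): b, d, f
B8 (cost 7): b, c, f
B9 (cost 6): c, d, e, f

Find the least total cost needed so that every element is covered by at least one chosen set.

8

B1, B9 cover every element at cost 2 + 6 = 8.
Any cover uses at least 2 sets; among all covering selections none totals below 8.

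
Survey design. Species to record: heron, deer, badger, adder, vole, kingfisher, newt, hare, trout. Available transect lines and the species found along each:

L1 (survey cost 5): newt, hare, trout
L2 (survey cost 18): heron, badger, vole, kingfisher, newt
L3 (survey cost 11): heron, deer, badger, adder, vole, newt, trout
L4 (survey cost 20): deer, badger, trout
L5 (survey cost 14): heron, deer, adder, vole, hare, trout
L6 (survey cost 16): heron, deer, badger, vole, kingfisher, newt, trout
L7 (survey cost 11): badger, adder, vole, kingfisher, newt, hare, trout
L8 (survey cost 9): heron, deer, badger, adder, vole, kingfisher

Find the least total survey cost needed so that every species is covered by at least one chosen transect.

L1, L8 cover every species at survey cost 5 + 9 = 14.
Any cover uses at least 2 transects; among all covering selections none totals below 14.

14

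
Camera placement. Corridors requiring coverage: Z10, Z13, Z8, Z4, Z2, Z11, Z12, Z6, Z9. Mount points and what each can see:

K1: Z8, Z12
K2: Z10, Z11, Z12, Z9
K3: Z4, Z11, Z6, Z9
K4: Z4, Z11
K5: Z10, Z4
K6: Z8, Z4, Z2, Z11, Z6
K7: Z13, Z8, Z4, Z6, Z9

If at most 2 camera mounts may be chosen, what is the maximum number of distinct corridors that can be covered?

Choosing K2, K6 covers {Z10, Z8, Z4, Z2, Z11, Z12, Z6, Z9} — 8 corridors.
No choice of 2 camera mounts does better; here Z13 is left uncovered.

8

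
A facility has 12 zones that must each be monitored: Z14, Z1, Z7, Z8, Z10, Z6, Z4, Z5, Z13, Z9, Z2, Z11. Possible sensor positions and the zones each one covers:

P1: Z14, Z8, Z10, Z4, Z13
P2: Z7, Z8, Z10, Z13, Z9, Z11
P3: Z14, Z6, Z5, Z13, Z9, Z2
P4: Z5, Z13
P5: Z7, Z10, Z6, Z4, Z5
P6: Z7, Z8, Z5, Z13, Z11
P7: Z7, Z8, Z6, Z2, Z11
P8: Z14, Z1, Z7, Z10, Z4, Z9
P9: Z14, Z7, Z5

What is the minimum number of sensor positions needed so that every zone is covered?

3

P2, P3, P8 together cover {Z14, Z1, Z7, Z8, Z10, Z6, Z4, Z5, Z13, Z9, Z2, Z11} — every zone.
No 2 of the 9 sensor positions cover everything (all 36 pairs fall short), so 3 is minimum.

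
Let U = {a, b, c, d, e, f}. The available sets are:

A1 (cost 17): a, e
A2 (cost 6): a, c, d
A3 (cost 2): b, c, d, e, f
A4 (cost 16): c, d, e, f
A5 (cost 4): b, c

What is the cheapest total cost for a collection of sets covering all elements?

8

A2, A3 cover every element at cost 6 + 2 = 8.
Any cover uses at least 2 sets; among all covering selections none totals below 8.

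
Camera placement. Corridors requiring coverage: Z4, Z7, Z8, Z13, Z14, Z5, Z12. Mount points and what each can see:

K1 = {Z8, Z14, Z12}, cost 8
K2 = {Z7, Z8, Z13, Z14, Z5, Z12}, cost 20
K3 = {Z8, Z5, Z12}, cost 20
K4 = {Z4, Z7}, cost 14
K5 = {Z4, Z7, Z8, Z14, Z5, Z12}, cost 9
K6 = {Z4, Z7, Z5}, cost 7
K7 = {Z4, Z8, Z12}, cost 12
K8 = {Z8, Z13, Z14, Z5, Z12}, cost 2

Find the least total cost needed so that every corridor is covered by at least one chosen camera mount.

9

K6, K8 cover every corridor at cost 7 + 2 = 9.
Any cover uses at least 2 camera mounts; among all covering selections none totals below 9.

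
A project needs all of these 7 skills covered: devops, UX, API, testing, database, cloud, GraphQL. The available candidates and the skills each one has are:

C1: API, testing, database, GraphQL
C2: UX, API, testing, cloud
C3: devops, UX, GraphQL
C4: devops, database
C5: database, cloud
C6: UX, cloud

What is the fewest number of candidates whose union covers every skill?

C1, C2, C3 together cover {devops, UX, API, testing, database, cloud, GraphQL} — every skill.
No 2 of the 6 candidates cover everything (all 15 pairs fall short), so 3 is minimum.

3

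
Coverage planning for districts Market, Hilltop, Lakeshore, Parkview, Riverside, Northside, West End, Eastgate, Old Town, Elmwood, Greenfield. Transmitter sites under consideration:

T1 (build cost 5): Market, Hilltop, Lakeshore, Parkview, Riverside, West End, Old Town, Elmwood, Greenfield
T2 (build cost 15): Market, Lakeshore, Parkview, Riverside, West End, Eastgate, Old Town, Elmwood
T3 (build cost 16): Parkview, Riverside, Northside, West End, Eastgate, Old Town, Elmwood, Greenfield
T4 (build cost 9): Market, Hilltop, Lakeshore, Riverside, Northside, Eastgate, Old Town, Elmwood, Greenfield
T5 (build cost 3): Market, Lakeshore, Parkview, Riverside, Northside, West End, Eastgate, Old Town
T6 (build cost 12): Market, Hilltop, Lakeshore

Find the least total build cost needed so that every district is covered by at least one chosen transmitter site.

8

T1, T5 cover every district at build cost 5 + 3 = 8.
Any cover uses at least 2 transmitter sites; among all covering selections none totals below 8.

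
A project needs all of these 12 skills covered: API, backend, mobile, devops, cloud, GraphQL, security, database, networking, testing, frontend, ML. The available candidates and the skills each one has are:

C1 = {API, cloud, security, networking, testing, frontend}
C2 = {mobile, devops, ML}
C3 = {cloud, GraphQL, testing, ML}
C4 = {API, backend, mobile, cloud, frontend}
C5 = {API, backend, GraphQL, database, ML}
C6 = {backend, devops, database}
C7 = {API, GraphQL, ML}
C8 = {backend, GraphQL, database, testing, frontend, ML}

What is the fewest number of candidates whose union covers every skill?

3

C1, C2, C5 together cover {API, backend, mobile, devops, cloud, GraphQL, security, database, networking, testing, frontend, ML} — every skill.
No 2 of the 8 candidates cover everything (all 28 pairs fall short), so 3 is minimum.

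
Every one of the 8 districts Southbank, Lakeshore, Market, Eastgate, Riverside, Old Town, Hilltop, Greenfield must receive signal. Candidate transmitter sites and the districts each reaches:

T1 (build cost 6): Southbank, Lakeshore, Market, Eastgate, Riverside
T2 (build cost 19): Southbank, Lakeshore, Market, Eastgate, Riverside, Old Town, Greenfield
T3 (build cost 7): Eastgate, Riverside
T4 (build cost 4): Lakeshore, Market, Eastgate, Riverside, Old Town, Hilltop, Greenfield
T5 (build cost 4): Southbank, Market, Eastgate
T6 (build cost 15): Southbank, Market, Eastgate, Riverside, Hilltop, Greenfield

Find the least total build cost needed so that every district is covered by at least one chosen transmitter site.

8

T4, T5 cover every district at build cost 4 + 4 = 8.
Any cover uses at least 2 transmitter sites; among all covering selections none totals below 8.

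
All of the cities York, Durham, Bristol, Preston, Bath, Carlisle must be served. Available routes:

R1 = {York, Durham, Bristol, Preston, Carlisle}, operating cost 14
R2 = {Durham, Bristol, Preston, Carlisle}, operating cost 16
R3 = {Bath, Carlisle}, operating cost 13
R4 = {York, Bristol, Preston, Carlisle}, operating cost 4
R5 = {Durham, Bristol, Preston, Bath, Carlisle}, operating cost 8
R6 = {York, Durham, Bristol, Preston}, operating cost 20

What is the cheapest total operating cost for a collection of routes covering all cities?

12

R4, R5 cover every city at operating cost 4 + 8 = 12.
Any cover uses at least 2 routes; among all covering selections none totals below 12.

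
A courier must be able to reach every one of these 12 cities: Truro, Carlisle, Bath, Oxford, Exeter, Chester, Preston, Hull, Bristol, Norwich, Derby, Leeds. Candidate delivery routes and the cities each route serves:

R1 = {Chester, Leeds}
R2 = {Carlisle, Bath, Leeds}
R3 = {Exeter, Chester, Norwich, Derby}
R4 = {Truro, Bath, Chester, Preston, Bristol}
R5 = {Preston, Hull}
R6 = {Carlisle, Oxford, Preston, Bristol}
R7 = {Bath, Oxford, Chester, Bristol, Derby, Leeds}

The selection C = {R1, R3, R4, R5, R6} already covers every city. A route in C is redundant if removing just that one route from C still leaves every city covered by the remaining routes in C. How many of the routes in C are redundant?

Drop R1: Leeds uncovered — not redundant.
Drop R3: Exeter, Norwich, Derby uncovered — not redundant.
Drop R4: Truro, Bath uncovered — not redundant.
Drop R5: Hull uncovered — not redundant.
Drop R6: Carlisle, Oxford uncovered — not redundant.
None of the routes in C is redundant.

0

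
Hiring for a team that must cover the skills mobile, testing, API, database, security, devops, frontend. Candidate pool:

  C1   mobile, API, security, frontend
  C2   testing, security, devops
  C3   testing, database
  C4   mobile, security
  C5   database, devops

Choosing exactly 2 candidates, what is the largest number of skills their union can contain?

Choosing C1, C2 covers {mobile, testing, API, security, devops, frontend} — 6 skills.
No choice of 2 candidates does better; here database is left uncovered.

6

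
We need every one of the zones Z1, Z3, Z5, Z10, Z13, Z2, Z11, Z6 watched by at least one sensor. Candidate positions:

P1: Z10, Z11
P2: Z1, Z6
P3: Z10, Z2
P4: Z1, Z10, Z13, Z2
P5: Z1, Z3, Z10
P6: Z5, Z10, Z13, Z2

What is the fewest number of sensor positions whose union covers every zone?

P1, P2, P5, P6 together cover {Z1, Z3, Z5, Z10, Z13, Z2, Z11, Z6} — every zone.
No 3 of the 6 sensor positions cover everything (all 20 triples fall short), so 4 is minimum.
Greedy (largest uncovered first) would take P4, P1, P2, P5, P6 — 5 sensor positions — but 4 suffice.

4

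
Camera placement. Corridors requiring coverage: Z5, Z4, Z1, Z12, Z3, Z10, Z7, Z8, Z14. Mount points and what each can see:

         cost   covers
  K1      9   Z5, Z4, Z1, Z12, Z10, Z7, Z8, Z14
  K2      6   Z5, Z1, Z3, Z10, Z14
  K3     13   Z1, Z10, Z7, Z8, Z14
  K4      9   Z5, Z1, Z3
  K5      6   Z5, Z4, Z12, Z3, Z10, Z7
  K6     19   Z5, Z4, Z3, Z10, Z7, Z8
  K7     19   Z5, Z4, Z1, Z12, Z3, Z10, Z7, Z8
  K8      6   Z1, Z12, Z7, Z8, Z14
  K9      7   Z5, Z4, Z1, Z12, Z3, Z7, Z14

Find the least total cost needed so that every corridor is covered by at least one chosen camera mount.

K5, K8 cover every corridor at cost 6 + 6 = 12.
Any cover uses at least 2 camera mounts; among all covering selections none totals below 12.

12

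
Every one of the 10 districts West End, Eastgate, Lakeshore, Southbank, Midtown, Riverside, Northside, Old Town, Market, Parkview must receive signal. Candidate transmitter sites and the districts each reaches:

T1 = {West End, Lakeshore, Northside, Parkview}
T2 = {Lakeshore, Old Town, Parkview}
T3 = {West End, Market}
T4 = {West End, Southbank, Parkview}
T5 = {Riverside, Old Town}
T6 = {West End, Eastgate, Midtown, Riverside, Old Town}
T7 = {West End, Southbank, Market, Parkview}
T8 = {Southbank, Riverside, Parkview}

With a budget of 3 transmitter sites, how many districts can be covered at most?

Choosing T1, T6, T7 covers {West End, Eastgate, Lakeshore, Southbank, Midtown, Riverside, Northside, Old Town, Market, Parkview} — 10 districts.
That is all 10 districts.

10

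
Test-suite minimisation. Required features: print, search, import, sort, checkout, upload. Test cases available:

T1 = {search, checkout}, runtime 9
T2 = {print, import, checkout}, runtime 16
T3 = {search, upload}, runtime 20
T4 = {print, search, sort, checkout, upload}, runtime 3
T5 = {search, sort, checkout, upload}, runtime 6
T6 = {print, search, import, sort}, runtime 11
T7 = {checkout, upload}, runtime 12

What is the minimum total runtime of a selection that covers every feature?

T4, T6 cover every feature at runtime 3 + 11 = 14.
Any cover uses at least 2 test cases; among all covering selections none totals below 14.

14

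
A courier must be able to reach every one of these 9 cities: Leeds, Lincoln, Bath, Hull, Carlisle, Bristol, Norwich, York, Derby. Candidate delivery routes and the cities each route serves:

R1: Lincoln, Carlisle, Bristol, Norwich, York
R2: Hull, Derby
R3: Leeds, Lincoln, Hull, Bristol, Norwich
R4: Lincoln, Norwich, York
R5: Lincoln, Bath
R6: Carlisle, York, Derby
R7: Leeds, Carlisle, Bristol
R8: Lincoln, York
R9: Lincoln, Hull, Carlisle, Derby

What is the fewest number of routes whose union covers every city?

3

R3, R5, R6 together cover {Leeds, Lincoln, Bath, Hull, Carlisle, Bristol, Norwich, York, Derby} — every city.
No 2 of the 9 routes cover everything (all 36 pairs fall short), so 3 is minimum.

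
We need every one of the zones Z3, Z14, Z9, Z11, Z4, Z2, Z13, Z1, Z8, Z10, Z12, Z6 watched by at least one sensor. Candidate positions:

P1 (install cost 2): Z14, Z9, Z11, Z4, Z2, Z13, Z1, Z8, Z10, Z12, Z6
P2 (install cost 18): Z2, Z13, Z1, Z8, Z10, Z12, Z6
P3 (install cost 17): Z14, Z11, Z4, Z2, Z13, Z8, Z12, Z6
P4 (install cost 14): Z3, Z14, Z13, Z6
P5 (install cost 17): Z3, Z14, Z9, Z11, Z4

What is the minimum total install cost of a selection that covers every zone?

P1, P4 cover every zone at install cost 2 + 14 = 16.
Any cover uses at least 2 sensor positions; among all covering selections none totals below 16.

16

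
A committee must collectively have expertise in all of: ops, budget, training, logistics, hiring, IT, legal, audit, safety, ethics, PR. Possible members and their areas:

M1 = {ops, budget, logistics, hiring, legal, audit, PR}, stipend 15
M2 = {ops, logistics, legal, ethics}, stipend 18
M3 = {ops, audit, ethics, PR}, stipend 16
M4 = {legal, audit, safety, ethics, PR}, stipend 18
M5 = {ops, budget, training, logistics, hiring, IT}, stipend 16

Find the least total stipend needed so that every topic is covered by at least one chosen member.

M4, M5 cover every topic at stipend 18 + 16 = 34.
Any cover uses at least 2 members; among all covering selections none totals below 34.
Greedy by coverage-per-stipend would pick M1, M5, M4 for 49 — worse than the optimum 34.

34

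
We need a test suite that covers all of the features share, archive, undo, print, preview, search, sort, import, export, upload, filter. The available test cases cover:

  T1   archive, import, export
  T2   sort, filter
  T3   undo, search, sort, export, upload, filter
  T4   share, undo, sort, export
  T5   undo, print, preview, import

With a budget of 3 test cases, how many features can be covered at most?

10

Choosing T1, T3, T5 covers {archive, undo, print, preview, search, sort, import, export, upload, filter} — 10 features.
No choice of 3 test cases does better; here share is left uncovered.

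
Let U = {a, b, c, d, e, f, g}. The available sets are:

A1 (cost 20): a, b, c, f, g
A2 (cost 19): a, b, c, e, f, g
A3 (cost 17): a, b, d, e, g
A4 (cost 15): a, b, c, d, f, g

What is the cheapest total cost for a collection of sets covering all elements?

A3, A4 cover every element at cost 17 + 15 = 32.
Any cover uses at least 2 sets; among all covering selections none totals below 32.

32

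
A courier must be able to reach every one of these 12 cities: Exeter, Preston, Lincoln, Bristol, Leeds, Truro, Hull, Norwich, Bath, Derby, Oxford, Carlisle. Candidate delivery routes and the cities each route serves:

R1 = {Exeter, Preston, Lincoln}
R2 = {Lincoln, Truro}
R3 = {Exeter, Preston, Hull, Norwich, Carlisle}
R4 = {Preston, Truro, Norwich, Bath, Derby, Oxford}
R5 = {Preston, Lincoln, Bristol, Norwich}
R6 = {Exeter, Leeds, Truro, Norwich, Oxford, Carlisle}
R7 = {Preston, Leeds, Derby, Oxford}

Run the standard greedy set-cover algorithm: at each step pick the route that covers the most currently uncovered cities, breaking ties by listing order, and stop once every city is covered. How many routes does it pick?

Pick 1: R4 covers 6 new cities (Preston, Truro, Norwich, Bath, Derby, Oxford).
Pick 2: R3 covers 3 new cities (Exeter, Hull, Carlisle).
Pick 3: R5 covers 2 new cities (Lincoln, Bristol).
Pick 4: R6 covers 1 new cities (Leeds).
Greedy uses 4 routes.

4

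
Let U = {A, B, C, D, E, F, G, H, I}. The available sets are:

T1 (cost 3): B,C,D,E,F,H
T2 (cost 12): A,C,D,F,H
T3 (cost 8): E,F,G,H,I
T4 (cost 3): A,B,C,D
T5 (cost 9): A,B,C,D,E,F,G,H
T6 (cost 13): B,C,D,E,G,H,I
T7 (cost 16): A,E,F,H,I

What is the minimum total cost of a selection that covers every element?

11

T3, T4 cover every element at cost 8 + 3 = 11.
Any cover uses at least 2 sets; among all covering selections none totals below 11.
Greedy by coverage-per-cost would pick T1, T4, T3 for 14 — worse than the optimum 11.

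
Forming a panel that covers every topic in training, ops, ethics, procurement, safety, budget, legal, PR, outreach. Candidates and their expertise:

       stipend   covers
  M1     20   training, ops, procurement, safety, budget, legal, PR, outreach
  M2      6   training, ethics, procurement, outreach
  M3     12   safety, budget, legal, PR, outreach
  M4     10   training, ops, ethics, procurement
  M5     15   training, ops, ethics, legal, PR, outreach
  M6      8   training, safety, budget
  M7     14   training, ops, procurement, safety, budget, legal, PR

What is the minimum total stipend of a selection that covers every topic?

20

M2, M7 cover every topic at stipend 6 + 14 = 20.
Any cover uses at least 2 members; among all covering selections none totals below 20.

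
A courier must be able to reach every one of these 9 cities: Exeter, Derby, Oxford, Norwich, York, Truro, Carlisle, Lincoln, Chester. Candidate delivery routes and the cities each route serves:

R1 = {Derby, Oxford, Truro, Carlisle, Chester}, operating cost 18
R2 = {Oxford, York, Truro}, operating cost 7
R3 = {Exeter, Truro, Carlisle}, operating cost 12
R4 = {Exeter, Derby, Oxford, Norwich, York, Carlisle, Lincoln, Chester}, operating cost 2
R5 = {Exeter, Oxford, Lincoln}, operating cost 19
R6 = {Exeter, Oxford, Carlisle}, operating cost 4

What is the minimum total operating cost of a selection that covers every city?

9

R2, R4 cover every city at operating cost 7 + 2 = 9.
Any cover uses at least 2 routes; among all covering selections none totals below 9.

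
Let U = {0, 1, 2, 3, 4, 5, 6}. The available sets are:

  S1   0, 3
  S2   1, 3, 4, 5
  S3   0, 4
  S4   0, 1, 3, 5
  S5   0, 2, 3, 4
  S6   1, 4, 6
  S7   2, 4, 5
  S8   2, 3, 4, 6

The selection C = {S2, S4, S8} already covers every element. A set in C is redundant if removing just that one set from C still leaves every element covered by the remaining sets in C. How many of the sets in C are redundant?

1

Drop S2: the rest still cover every element — redundant.
Drop S4: 0 uncovered — not redundant.
Drop S8: 2, 6 uncovered — not redundant.
1 redundant: S2.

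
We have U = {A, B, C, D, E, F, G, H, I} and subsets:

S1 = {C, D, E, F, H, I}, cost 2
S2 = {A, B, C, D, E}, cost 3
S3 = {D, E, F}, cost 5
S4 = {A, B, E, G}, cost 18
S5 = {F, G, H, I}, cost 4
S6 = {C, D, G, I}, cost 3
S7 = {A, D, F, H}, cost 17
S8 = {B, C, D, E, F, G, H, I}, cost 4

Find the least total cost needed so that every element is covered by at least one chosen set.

7

S2, S5 cover every element at cost 3 + 4 = 7.
Any cover uses at least 2 sets; among all covering selections none totals below 7.
Greedy by coverage-per-cost would pick S1, S2, S6 for 8 — worse than the optimum 7.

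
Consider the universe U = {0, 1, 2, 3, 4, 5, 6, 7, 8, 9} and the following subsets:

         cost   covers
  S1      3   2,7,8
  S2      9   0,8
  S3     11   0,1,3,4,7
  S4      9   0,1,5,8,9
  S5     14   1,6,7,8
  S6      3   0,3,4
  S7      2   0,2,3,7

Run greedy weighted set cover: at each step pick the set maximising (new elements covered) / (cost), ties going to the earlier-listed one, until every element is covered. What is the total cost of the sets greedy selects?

28

Pick 1: S7 adds 4 new (0, 2, 3, 7) at cost 2 (ratio 4/2).
Pick 2: S4 adds 4 new (1, 5, 8, 9) at cost 9 (ratio 4/9).
Pick 3: S6 adds 1 new (4) at cost 3 (ratio 1/3).
Pick 4: S5 adds 1 new (6) at cost 14 (ratio 1/14).
Greedy total cost: 2 + 9 + 3 + 14 = 28.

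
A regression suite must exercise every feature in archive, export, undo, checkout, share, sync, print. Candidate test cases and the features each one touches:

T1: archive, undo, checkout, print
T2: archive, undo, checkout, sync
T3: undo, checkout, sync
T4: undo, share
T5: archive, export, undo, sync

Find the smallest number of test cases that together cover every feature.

3

T1, T4, T5 together cover {archive, export, undo, checkout, share, sync, print} — every feature.
No 2 of the 5 test cases cover everything (all 10 pairs fall short), so 3 is minimum.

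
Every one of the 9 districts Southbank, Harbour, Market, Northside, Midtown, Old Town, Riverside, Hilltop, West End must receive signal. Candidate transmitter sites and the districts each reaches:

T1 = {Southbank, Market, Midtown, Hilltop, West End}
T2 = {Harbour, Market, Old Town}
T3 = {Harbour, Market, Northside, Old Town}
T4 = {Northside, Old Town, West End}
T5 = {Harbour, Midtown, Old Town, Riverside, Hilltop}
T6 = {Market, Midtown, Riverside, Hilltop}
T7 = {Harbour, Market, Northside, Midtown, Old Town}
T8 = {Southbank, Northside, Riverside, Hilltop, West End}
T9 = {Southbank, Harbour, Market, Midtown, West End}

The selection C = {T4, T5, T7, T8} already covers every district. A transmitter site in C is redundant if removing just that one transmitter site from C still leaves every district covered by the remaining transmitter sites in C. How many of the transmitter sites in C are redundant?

2

Drop T4: the rest still cover every district — redundant.
Drop T5: the rest still cover every district — redundant.
Drop T7: Market uncovered — not redundant.
Drop T8: Southbank uncovered — not redundant.
2 redundant: T4, T5.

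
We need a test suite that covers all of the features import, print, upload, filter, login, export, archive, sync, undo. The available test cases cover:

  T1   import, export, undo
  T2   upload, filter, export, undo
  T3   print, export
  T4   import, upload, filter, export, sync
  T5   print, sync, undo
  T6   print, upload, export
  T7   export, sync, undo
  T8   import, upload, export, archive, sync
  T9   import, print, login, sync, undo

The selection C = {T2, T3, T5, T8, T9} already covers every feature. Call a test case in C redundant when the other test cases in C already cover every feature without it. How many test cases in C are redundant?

Drop T2: filter uncovered — not redundant.
Drop T3: the rest still cover every feature — redundant.
Drop T5: the rest still cover every feature — redundant.
Drop T8: archive uncovered — not redundant.
Drop T9: login uncovered — not redundant.
2 redundant: T3, T5.

2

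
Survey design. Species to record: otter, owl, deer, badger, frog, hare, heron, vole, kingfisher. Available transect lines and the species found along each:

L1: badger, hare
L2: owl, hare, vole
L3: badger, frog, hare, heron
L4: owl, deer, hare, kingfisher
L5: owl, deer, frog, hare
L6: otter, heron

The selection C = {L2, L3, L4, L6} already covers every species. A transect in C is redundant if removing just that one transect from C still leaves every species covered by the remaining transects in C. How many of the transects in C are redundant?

Drop L2: vole uncovered — not redundant.
Drop L3: badger, frog uncovered — not redundant.
Drop L4: deer, kingfisher uncovered — not redundant.
Drop L6: otter uncovered — not redundant.
None of the transects in C is redundant.

0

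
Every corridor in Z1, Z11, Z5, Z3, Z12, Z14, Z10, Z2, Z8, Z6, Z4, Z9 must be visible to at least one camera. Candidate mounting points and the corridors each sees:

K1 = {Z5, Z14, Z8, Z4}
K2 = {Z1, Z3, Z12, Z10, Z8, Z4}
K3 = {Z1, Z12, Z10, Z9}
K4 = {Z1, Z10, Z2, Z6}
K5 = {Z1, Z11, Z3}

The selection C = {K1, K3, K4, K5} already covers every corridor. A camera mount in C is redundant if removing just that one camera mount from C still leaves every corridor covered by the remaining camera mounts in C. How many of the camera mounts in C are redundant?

Drop K1: Z5, Z14, Z8, Z4 uncovered — not redundant.
Drop K3: Z12, Z9 uncovered — not redundant.
Drop K4: Z2, Z6 uncovered — not redundant.
Drop K5: Z11, Z3 uncovered — not redundant.
None of the camera mounts in C is redundant.

0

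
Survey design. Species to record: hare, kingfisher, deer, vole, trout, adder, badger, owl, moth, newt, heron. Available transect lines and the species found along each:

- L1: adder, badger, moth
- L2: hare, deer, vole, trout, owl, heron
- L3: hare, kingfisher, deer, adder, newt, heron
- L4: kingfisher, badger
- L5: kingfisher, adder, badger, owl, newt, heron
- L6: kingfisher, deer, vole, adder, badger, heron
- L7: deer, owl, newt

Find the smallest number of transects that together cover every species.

3

L1, L2, L3 together cover {hare, kingfisher, deer, vole, trout, adder, badger, owl, moth, newt, heron} — every species.
No 2 of the 7 transects cover everything (all 21 pairs fall short), so 3 is minimum.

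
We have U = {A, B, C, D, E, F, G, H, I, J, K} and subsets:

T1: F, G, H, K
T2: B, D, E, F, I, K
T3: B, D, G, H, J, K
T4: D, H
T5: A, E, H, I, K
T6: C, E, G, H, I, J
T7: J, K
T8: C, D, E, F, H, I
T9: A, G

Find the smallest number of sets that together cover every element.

T2, T5, T6 together cover {A, B, C, D, E, F, G, H, I, J, K} — every element.
No 2 of the 9 sets cover everything (all 36 pairs fall short), so 3 is minimum.

3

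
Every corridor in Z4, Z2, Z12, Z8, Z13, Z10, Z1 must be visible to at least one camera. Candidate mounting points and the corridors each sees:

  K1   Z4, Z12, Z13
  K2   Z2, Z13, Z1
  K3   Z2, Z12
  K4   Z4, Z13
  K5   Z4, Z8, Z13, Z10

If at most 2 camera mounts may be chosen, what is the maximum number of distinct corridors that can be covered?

6

Choosing K2, K5 covers {Z4, Z2, Z8, Z13, Z10, Z1} — 6 corridors.
No choice of 2 camera mounts does better; here Z12 is left uncovered.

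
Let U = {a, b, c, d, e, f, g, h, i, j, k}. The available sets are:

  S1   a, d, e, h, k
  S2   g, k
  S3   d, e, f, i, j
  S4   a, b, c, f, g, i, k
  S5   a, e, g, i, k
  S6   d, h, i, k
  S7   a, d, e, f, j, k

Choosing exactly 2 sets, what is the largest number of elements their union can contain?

Choosing S1, S4 covers {a, b, c, d, e, f, g, h, i, k} — 10 elements.
No choice of 2 sets does better; here j is left uncovered.

10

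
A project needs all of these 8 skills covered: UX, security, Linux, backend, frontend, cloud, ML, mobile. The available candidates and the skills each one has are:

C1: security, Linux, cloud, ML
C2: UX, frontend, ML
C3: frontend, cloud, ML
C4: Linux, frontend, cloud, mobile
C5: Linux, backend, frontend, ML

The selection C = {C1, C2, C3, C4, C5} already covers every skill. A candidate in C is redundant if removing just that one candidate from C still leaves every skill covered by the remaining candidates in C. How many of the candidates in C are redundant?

Drop C1: security uncovered — not redundant.
Drop C2: UX uncovered — not redundant.
Drop C3: the rest still cover every skill — redundant.
Drop C4: mobile uncovered — not redundant.
Drop C5: backend uncovered — not redundant.
1 redundant: C3.

1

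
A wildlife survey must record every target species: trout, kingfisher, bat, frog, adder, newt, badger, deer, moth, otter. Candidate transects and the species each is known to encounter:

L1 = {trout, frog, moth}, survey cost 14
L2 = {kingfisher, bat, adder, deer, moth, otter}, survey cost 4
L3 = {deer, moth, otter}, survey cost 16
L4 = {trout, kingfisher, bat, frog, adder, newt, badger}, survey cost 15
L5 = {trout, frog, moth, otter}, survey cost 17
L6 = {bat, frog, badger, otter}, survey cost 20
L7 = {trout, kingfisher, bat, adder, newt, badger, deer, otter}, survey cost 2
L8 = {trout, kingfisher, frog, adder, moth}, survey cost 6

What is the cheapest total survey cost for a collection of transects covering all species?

L7, L8 cover every species at survey cost 2 + 6 = 8.
Any cover uses at least 2 transects; among all covering selections none totals below 8.

8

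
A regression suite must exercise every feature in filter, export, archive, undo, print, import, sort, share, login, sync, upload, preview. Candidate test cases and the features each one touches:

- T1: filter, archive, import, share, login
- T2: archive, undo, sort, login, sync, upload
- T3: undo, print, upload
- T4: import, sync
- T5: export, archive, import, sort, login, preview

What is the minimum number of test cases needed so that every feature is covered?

4

T1, T2, T3, T5 together cover {filter, export, archive, undo, print, import, sort, share, login, sync, upload, preview} — every feature.
No 3 of the 5 test cases cover everything (all 10 triples fall short), so 4 is minimum.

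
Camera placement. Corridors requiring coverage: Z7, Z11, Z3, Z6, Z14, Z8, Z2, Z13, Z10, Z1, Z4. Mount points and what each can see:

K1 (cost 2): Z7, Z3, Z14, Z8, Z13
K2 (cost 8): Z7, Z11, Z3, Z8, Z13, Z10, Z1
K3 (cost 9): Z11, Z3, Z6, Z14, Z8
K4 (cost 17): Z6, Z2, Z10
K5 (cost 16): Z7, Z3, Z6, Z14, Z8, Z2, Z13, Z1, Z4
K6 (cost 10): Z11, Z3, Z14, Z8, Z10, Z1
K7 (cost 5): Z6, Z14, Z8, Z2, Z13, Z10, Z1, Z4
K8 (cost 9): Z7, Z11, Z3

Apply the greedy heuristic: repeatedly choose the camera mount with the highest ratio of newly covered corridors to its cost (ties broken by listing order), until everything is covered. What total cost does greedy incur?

15

Pick 1: K1 adds 5 new (Z7, Z3, Z14, Z8, Z13) at cost 2 (ratio 5/2).
Pick 2: K7 adds 5 new (Z6, Z2, Z10, Z1, Z4) at cost 5 (ratio 5/5).
Pick 3: K2 adds 1 new (Z11) at cost 8 (ratio 1/8).
Greedy total cost: 2 + 5 + 8 = 15. (The true optimum is 13, so greedy overshoots here.)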